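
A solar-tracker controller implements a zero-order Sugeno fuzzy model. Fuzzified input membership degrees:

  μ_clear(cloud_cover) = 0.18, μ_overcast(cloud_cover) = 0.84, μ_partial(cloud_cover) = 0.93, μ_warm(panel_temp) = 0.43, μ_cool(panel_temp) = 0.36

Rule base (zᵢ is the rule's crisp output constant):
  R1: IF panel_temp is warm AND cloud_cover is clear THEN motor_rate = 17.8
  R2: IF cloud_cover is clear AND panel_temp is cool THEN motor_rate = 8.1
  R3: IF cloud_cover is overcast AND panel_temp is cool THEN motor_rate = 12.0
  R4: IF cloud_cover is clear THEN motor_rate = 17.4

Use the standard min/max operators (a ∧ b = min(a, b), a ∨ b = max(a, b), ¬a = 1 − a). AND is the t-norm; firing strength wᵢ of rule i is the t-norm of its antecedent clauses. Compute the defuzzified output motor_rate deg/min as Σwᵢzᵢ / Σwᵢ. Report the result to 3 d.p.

R1 (z=17.8): warm=0.43, clear=0.18; AND[min(a, b)] → w = 0.18
R2 (z=8.1): clear=0.18, cool=0.36; AND[min(a, b)] → w = 0.18
R3 (z=12.0): overcast=0.84, cool=0.36; AND[min(a, b)] → w = 0.36
R4 (z=17.4): clear=0.18 → w = 0.18
Weighted average = (0.18·17.8 + 0.18·8.1 + 0.36·12.0 + 0.18·17.4) / (0.18 + 0.18 + 0.36 + 0.18)
  = 12.1140 / 0.9000 = 13.460

13.460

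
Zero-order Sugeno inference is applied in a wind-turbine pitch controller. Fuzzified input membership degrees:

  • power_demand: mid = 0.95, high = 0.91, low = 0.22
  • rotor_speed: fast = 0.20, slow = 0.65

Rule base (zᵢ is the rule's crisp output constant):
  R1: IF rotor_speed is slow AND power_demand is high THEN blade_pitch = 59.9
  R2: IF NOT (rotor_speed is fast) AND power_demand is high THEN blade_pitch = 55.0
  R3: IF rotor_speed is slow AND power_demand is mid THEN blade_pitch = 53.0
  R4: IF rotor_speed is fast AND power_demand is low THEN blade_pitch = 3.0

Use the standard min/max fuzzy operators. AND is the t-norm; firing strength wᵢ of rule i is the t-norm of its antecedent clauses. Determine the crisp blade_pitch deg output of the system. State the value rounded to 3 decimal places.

R1 (z=59.9): slow=0.65, high=0.91; AND[min(a, b)] → w = 0.65
R2 (z=55.0): ¬fast=1−0.20=0.80, high=0.91; AND[min(a, b)] → w = 0.80
R3 (z=53.0): slow=0.65, mid=0.95; AND[min(a, b)] → w = 0.65
R4 (z=3.0): fast=0.20, low=0.22; AND[min(a, b)] → w = 0.20
Weighted average = (0.65·59.9 + 0.80·55.0 + 0.65·53.0 + 0.20·3.0) / (0.65 + 0.80 + 0.65 + 0.20)
  = 117.9850 / 2.3000 = 51.298

51.298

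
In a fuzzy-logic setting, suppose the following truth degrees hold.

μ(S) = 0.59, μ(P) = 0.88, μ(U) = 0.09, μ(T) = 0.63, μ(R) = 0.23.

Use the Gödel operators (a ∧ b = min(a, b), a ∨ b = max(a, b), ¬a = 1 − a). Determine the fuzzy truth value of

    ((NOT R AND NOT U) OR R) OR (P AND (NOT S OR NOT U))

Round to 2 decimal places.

NOT R = 1 − 0.23 = 0.77
NOT U = 1 − 0.09 = 0.91
NOT R AND NOT U = min(a, b) on (0.77, 0.91) = 0.77
(NOT R AND NOT U) OR R = max(a, b) on (0.77, 0.23) = 0.77
NOT S = 1 − 0.59 = 0.41
NOT U = 1 − 0.09 = 0.91
NOT S OR NOT U = max(a, b) on (0.41, 0.91) = 0.91
P AND (NOT S OR NOT U) = min(a, b) on (0.88, 0.91) = 0.88
((NOT R AND NOT U) OR R) OR (P AND (NOT S OR NOT U)) = max(a, b) on (0.77, 0.88) = 0.88

0.88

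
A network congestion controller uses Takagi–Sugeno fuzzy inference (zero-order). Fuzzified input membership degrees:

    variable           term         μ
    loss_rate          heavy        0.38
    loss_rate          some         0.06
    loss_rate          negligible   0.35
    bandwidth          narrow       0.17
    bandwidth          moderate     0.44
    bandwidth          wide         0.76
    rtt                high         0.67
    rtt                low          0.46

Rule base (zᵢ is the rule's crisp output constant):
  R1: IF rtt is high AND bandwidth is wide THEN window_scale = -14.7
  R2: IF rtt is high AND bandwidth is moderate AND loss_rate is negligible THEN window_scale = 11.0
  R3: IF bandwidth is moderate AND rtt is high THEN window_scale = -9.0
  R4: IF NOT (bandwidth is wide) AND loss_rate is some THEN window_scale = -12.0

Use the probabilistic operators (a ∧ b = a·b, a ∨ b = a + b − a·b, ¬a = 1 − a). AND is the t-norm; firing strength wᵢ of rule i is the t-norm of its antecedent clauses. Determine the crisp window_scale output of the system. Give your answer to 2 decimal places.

R1 (z=-14.7): high=0.67, wide=0.76; AND[a·b] → w = 0.5092
R2 (z=11.0): high=0.67, moderate=0.44, negligible=0.35; AND[a·b] → w = 0.1032
R3 (z=-9.0): moderate=0.44, high=0.67; AND[a·b] → w = 0.2948
R4 (z=-12.0): ¬wide=1−0.76=0.24, some=0.06; AND[a·b] → w = 0.0144
Weighted average = (0.5092·-14.7 + 0.1032·11.0 + 0.2948·-9.0 + 0.0144·-12.0) / (0.5092 + 0.1032 + 0.2948 + 0.0144)
  = -9.1763 / 0.9216 = -9.96

-9.96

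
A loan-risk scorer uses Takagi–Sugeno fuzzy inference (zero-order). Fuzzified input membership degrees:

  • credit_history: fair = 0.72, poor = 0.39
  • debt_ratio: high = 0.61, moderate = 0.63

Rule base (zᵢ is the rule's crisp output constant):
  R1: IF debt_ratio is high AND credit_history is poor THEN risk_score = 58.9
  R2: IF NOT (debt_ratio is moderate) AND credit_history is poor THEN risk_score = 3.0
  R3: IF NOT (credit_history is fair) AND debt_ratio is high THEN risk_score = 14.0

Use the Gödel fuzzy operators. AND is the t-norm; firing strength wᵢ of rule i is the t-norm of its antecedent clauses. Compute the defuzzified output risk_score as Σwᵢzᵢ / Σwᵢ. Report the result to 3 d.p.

R1 (z=58.9): high=0.61, poor=0.39; AND[min(a, b)] → w = 0.39
R2 (z=3.0): ¬moderate=1−0.63=0.37, poor=0.39; AND[min(a, b)] → w = 0.37
R3 (z=14.0): ¬fair=1−0.72=0.28, high=0.61; AND[min(a, b)] → w = 0.28
Weighted average = (0.39·58.9 + 0.37·3.0 + 0.28·14.0) / (0.39 + 0.37 + 0.28)
  = 28.0010 / 1.0400 = 26.924

26.924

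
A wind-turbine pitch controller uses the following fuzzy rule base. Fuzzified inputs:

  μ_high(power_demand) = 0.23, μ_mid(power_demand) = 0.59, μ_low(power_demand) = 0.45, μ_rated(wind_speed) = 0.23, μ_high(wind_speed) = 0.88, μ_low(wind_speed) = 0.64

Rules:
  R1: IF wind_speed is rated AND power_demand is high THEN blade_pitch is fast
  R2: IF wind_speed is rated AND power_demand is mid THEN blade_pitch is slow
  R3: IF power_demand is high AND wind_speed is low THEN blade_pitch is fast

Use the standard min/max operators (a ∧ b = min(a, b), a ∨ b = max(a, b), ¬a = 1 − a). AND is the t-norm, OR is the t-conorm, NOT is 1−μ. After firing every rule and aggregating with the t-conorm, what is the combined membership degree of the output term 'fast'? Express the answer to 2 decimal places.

R1: rated=0.23, high=0.23; AND[min(a, b)] → w = 0.23
R2: rated=0.23, mid=0.59; AND[min(a, b)] → w = 0.23
R3: high=0.23, low=0.64; AND[min(a, b)] → w = 0.23
Rules with consequent 'fast': {R1, R3} → strengths 0.23, 0.23
Aggregate via t-conorm [max(a, b)]: 0.23

0.23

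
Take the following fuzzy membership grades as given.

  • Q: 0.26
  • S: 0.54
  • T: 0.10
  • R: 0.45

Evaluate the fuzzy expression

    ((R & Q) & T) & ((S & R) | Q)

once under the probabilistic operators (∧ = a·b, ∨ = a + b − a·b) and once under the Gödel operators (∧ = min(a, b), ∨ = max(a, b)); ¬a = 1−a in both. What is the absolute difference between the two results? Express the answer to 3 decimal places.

0.095

Under probabilistic:
  R & Q = a·b on (0.4500, 0.2600) = 0.1170
  (R & Q) & T = a·b on (0.1170, 0.1000) = 0.0117
  S & R = a·b on (0.5400, 0.4500) = 0.2430
  (S & R) | Q = a + b − a·b on (0.2430, 0.2600) = 0.4398
  ((R & Q) & T) & ((S & R) | Q) = a·b on (0.0117, 0.4398) = 0.0051
  → value = 0.0051
Under Gödel:
  R & Q = min(a, b) on (0.45, 0.26) = 0.26
  (R & Q) & T = min(a, b) on (0.26, 0.10) = 0.10
  S & R = min(a, b) on (0.54, 0.45) = 0.45
  (S & R) | Q = max(a, b) on (0.45, 0.26) = 0.45
  ((R & Q) & T) & ((S & R) | Q) = min(a, b) on (0.10, 0.45) = 0.10
  → value = 0.1000
|0.0051 − 0.1000| = 0.095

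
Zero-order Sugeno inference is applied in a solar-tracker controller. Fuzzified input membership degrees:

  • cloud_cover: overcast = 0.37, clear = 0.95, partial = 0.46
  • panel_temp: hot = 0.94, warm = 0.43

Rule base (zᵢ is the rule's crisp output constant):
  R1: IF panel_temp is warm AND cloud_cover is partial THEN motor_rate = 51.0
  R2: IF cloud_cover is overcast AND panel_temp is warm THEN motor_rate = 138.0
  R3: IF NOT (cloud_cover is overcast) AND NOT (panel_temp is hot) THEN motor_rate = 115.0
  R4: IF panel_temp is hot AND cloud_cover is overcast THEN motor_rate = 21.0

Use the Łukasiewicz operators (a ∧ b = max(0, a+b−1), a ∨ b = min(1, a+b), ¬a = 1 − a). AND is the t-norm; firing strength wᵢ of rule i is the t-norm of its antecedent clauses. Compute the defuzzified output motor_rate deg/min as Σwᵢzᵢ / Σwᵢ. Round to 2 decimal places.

R1 (z=51.0): warm=0.43, partial=0.46; AND[max(0, a+b−1)] → w = 0.00
R2 (z=138.0): overcast=0.37, warm=0.43; AND[max(0, a+b−1)] → w = 0.00
R3 (z=115.0): ¬overcast=1−0.37=0.63, ¬hot=1−0.94=0.06; AND[max(0, a+b−1)] → w = 0.00
R4 (z=21.0): hot=0.94, overcast=0.37; AND[max(0, a+b−1)] → w = 0.31
Weighted average = (0.00·51.0 + 0.00·138.0 + 0.00·115.0 + 0.31·21.0) / (0.00 + 0.00 + 0.00 + 0.31)
  = 6.5100 / 0.3100 = 21.00

21.00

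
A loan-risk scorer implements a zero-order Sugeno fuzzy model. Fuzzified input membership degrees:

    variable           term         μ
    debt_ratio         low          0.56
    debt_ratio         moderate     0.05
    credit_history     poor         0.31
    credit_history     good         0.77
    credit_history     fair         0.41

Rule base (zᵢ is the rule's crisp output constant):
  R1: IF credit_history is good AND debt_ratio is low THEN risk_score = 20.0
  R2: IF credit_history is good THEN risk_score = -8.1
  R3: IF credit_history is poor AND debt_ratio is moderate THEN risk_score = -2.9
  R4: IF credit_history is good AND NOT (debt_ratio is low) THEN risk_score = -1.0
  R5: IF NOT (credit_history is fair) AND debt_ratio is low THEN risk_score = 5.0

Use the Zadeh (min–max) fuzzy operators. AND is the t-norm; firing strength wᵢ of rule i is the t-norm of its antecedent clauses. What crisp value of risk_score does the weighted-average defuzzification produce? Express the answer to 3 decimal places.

R1 (z=20.0): good=0.77, low=0.56; AND[min(a, b)] → w = 0.56
R2 (z=-8.1): good=0.77 → w = 0.77
R3 (z=-2.9): poor=0.31, moderate=0.05; AND[min(a, b)] → w = 0.05
R4 (z=-1.0): good=0.77, ¬low=1−0.56=0.44; AND[min(a, b)] → w = 0.44
R5 (z=5.0): ¬fair=1−0.41=0.59, low=0.56; AND[min(a, b)] → w = 0.56
Weighted average = (0.56·20.0 + 0.77·-8.1 + 0.05·-2.9 + 0.44·-1.0 + 0.56·5.0) / (0.56 + 0.77 + 0.05 + 0.44 + 0.56)
  = 7.1780 / 2.3800 = 3.016

3.016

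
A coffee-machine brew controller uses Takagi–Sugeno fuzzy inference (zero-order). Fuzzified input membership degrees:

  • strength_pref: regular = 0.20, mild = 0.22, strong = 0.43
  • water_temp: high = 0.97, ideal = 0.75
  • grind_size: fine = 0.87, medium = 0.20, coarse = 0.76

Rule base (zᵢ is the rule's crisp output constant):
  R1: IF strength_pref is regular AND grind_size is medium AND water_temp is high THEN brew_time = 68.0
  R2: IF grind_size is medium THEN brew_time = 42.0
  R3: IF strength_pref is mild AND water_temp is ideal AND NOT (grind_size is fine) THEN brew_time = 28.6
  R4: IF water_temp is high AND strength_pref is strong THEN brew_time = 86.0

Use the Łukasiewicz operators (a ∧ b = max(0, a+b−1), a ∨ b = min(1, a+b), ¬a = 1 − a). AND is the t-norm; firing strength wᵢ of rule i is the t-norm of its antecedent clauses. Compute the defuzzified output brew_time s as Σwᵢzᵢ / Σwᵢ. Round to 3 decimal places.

71.333

R1 (z=68.0): regular=0.20, medium=0.20, high=0.97; AND[max(0, a+b−1)] → w = 0.00
R2 (z=42.0): medium=0.20 → w = 0.20
R3 (z=28.6): mild=0.22, ideal=0.75, ¬fine=1−0.87=0.13; AND[max(0, a+b−1)] → w = 0.00
R4 (z=86.0): high=0.97, strong=0.43; AND[max(0, a+b−1)] → w = 0.40
Weighted average = (0.00·68.0 + 0.20·42.0 + 0.00·28.6 + 0.40·86.0) / (0.00 + 0.20 + 0.00 + 0.40)
  = 42.8000 / 0.6000 = 71.333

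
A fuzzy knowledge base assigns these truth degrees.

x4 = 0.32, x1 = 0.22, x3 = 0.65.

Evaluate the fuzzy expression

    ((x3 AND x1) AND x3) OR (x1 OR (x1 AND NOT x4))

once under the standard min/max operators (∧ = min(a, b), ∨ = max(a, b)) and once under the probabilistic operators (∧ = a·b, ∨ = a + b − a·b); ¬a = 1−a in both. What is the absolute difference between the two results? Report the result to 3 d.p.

Under standard min/max:
  x3 AND x1 = min(a, b) on (0.65, 0.22) = 0.22
  (x3 AND x1) AND x3 = min(a, b) on (0.22, 0.65) = 0.22
  NOT x4 = 1 − 0.32 = 0.68
  x1 AND NOT x4 = min(a, b) on (0.22, 0.68) = 0.22
  x1 OR (x1 AND NOT x4) = max(a, b) on (0.22, 0.22) = 0.22
  ((x3 AND x1) AND x3) OR (x1 OR (x1 AND NOT x4)) = max(a, b) on (0.22, 0.22) = 0.22
  → value = 0.2200
Under probabilistic:
  x3 AND x1 = a·b on (0.6500, 0.2200) = 0.1430
  (x3 AND x1) AND x3 = a·b on (0.1430, 0.6500) = 0.0930
  NOT x4 = 1 − 0.3200 = 0.6800
  x1 AND NOT x4 = a·b on (0.2200, 0.6800) = 0.1496
  x1 OR (x1 AND NOT x4) = a + b − a·b on (0.2200, 0.1496) = 0.3367
  ((x3 AND x1) AND x3) OR (x1 OR (x1 AND NOT x4)) = a + b − a·b on (0.0930, 0.3367) = 0.3983
  → value = 0.3983
|0.2200 − 0.3983| = 0.178

0.178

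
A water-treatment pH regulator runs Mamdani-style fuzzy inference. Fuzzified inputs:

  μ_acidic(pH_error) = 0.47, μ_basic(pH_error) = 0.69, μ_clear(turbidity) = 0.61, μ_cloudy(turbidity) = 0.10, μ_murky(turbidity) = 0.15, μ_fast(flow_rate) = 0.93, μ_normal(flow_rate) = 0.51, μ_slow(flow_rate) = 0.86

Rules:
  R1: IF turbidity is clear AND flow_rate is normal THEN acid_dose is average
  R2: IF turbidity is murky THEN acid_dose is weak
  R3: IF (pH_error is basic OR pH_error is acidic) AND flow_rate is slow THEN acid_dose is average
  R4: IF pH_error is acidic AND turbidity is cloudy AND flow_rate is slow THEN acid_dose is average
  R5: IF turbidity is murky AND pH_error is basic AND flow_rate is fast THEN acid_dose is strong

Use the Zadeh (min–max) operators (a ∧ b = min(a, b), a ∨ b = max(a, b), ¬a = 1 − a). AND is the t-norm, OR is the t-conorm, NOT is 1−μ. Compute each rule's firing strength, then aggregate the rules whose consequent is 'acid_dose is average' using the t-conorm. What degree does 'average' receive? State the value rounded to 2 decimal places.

R1: clear=0.61, normal=0.51; AND[min(a, b)] → w = 0.51
R2: murky=0.15 → w = 0.15
R3: (basic=0.69 OR acidic=0.47) = 0.69; AND[min(a, b)] with slow=0.86 → w = 0.69
R4: acidic=0.47, cloudy=0.10, slow=0.86; AND[min(a, b)] → w = 0.10
R5: murky=0.15, basic=0.69, fast=0.93; AND[min(a, b)] → w = 0.15
Rules with consequent 'average': {R1, R3, R4} → strengths 0.51, 0.69, 0.10
Aggregate via t-conorm [max(a, b)]: 0.69

0.69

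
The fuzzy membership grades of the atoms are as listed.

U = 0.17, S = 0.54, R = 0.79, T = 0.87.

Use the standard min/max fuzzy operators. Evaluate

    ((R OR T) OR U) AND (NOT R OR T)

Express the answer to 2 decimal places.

0.87

R OR T = max(a, b) on (0.79, 0.87) = 0.87
(R OR T) OR U = max(a, b) on (0.87, 0.17) = 0.87
NOT R = 1 − 0.79 = 0.21
NOT R OR T = max(a, b) on (0.21, 0.87) = 0.87
((R OR T) OR U) AND (NOT R OR T) = min(a, b) on (0.87, 0.87) = 0.87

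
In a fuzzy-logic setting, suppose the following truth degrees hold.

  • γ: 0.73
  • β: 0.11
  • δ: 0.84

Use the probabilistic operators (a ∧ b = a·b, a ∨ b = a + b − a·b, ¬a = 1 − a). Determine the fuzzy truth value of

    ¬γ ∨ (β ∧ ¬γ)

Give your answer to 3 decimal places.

0.292

¬γ = 1 − 0.7300 = 0.2700
¬γ = 1 − 0.7300 = 0.2700
β ∧ ¬γ = a·b on (0.1100, 0.2700) = 0.0297
¬γ ∨ (β ∧ ¬γ) = a + b − a·b on (0.2700, 0.0297) = 0.2917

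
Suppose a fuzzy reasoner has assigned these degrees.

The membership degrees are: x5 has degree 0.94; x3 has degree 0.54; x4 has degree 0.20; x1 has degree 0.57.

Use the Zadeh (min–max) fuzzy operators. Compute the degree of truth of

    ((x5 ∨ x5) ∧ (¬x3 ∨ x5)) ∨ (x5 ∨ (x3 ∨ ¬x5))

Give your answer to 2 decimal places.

0.94

x5 ∨ x5 = max(a, b) on (0.94, 0.94) = 0.94
¬x3 = 1 − 0.54 = 0.46
¬x3 ∨ x5 = max(a, b) on (0.46, 0.94) = 0.94
(x5 ∨ x5) ∧ (¬x3 ∨ x5) = min(a, b) on (0.94, 0.94) = 0.94
¬x5 = 1 − 0.94 = 0.06
x3 ∨ ¬x5 = max(a, b) on (0.54, 0.06) = 0.54
x5 ∨ (x3 ∨ ¬x5) = max(a, b) on (0.94, 0.54) = 0.94
((x5 ∨ x5) ∧ (¬x3 ∨ x5)) ∨ (x5 ∨ (x3 ∨ ¬x5)) = max(a, b) on (0.94, 0.94) = 0.94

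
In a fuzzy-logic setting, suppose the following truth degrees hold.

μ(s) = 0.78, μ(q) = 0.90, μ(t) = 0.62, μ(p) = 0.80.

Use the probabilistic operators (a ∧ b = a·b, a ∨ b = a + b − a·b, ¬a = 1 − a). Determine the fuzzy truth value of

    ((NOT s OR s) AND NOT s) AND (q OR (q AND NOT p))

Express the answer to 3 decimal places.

0.167

NOT s = 1 − 0.7800 = 0.2200
NOT s OR s = a + b − a·b on (0.2200, 0.7800) = 0.8284
NOT s = 1 − 0.7800 = 0.2200
(NOT s OR s) AND NOT s = a·b on (0.8284, 0.2200) = 0.1822
NOT p = 1 − 0.8000 = 0.2000
q AND NOT p = a·b on (0.9000, 0.2000) = 0.1800
q OR (q AND NOT p) = a + b − a·b on (0.9000, 0.1800) = 0.9180
((NOT s OR s) AND NOT s) AND (q OR (q AND NOT p)) = a·b on (0.1822, 0.9180) = 0.1673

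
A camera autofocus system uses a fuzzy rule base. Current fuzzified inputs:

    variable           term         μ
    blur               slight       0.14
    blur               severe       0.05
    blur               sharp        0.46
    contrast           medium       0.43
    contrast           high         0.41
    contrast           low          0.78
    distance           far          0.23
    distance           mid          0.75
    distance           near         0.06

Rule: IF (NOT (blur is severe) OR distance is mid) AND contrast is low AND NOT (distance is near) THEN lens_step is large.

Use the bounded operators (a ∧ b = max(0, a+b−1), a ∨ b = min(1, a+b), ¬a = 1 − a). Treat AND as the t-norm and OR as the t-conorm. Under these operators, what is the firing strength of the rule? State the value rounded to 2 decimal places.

0.72

firing strength: (¬severe=1−0.05=0.95 OR mid=0.75) = 1.00; AND[max(0, a+b−1)] with low=0.78, ¬near=1−0.06=0.94 → w = 0.72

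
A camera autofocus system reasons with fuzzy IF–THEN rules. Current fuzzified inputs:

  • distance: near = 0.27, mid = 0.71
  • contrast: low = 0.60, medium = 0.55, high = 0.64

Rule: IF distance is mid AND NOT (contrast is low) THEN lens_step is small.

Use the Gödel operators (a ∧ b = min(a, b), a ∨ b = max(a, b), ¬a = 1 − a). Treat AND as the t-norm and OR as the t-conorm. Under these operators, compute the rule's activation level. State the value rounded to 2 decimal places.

0.40

firing strength: mid=0.71, ¬low=1−0.60=0.40; AND[min(a, b)] → w = 0.40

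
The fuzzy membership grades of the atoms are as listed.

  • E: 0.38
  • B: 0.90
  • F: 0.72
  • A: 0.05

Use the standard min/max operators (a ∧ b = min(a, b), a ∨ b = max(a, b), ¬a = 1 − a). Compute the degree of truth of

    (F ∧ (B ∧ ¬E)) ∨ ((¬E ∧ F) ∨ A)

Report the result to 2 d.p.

¬E = 1 − 0.38 = 0.62
B ∧ ¬E = min(a, b) on (0.90, 0.62) = 0.62
F ∧ (B ∧ ¬E) = min(a, b) on (0.72, 0.62) = 0.62
¬E = 1 − 0.38 = 0.62
¬E ∧ F = min(a, b) on (0.62, 0.72) = 0.62
(¬E ∧ F) ∨ A = max(a, b) on (0.62, 0.05) = 0.62
(F ∧ (B ∧ ¬E)) ∨ ((¬E ∧ F) ∨ A) = max(a, b) on (0.62, 0.62) = 0.62

0.62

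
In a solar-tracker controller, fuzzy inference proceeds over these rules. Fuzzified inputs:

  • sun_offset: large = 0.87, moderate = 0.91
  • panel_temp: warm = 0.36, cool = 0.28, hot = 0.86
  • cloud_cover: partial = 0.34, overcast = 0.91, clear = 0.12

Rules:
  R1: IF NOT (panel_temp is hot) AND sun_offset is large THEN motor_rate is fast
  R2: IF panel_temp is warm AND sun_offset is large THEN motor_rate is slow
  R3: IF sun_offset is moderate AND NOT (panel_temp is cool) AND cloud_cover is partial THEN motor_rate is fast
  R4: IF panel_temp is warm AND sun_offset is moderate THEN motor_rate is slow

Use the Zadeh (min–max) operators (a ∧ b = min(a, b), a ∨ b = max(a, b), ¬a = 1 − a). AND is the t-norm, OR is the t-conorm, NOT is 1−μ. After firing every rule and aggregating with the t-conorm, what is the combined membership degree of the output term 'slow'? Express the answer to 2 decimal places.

R1: ¬hot=1−0.86=0.14, large=0.87; AND[min(a, b)] → w = 0.14
R2: warm=0.36, large=0.87; AND[min(a, b)] → w = 0.36
R3: moderate=0.91, ¬cool=1−0.28=0.72, partial=0.34; AND[min(a, b)] → w = 0.34
R4: warm=0.36, moderate=0.91; AND[min(a, b)] → w = 0.36
Rules with consequent 'slow': {R2, R4} → strengths 0.36, 0.36
Aggregate via t-conorm [max(a, b)]: 0.36

0.36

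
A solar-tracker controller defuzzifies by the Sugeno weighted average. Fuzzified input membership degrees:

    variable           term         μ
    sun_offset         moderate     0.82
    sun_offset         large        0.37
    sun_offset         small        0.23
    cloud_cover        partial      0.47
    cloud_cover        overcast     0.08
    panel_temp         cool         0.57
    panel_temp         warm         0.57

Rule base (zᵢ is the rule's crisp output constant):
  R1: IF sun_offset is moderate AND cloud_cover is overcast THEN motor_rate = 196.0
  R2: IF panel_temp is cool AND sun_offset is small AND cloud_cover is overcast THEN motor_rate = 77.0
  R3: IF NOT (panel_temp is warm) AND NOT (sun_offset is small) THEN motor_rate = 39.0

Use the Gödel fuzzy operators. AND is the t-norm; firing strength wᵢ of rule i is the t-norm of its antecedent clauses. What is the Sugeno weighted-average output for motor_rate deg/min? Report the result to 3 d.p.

65.441

R1 (z=196.0): moderate=0.82, overcast=0.08; AND[min(a, b)] → w = 0.08
R2 (z=77.0): cool=0.57, small=0.23, overcast=0.08; AND[min(a, b)] → w = 0.08
R3 (z=39.0): ¬warm=1−0.57=0.43, ¬small=1−0.23=0.77; AND[min(a, b)] → w = 0.43
Weighted average = (0.08·196.0 + 0.08·77.0 + 0.43·39.0) / (0.08 + 0.08 + 0.43)
  = 38.6100 / 0.5900 = 65.441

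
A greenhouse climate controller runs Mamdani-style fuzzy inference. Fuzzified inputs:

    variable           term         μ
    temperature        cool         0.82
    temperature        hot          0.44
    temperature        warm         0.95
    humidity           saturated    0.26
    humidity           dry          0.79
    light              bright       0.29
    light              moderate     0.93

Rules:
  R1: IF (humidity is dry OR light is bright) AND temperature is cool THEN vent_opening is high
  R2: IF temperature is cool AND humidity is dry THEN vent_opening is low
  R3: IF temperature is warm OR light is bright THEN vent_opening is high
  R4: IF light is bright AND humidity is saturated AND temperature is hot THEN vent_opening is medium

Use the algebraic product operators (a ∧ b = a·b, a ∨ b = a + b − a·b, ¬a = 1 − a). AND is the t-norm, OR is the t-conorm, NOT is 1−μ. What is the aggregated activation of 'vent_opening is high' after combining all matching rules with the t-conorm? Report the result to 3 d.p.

R1: (dry=0.79 OR bright=0.29) = 0.8509; AND[a·b] with cool=0.82 → w = 0.6977
R2: cool=0.82, dry=0.79; AND[a·b] → w = 0.6478
R3: warm=0.95, bright=0.29; OR[a + b − a·b] → w = 0.9645
R4: bright=0.29, saturated=0.26, hot=0.44; AND[a·b] → w = 0.0332
Rules with consequent 'high': {R1, R3} → strengths 0.6977, 0.9645
Aggregate via t-conorm [a + b − a·b]: 0.9893

0.989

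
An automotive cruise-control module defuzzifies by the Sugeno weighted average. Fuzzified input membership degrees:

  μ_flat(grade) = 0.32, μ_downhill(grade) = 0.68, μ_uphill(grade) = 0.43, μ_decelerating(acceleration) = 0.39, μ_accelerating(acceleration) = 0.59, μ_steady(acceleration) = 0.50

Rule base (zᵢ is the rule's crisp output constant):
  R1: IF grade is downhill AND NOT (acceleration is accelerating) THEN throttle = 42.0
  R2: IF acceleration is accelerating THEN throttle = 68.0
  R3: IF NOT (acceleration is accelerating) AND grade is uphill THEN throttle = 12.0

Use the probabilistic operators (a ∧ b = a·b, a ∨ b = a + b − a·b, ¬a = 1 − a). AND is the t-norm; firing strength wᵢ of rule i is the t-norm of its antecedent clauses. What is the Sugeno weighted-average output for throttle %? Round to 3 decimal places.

51.617

R1 (z=42.0): downhill=0.68, ¬accelerating=1−0.59=0.41; AND[a·b] → w = 0.2788
R2 (z=68.0): accelerating=0.59 → w = 0.5900
R3 (z=12.0): ¬accelerating=1−0.59=0.41, uphill=0.43; AND[a·b] → w = 0.1763
Weighted average = (0.2788·42.0 + 0.5900·68.0 + 0.1763·12.0) / (0.2788 + 0.5900 + 0.1763)
  = 53.9452 / 1.0451 = 51.617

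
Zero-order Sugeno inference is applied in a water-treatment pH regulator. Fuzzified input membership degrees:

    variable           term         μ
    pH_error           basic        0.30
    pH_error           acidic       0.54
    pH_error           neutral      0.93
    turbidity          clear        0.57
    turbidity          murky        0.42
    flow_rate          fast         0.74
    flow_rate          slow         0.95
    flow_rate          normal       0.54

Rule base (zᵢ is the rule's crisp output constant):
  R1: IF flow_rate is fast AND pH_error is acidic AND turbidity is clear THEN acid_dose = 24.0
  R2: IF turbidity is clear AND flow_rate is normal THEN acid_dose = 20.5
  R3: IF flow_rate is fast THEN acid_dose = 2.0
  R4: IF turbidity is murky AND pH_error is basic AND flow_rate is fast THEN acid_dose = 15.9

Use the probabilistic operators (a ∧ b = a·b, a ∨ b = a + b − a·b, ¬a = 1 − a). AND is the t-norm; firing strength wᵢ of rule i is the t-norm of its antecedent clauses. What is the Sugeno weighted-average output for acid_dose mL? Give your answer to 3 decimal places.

R1 (z=24.0): fast=0.74, acidic=0.54, clear=0.57; AND[a·b] → w = 0.2278
R2 (z=20.5): clear=0.57, normal=0.54; AND[a·b] → w = 0.3078
R3 (z=2.0): fast=0.74 → w = 0.7400
R4 (z=15.9): murky=0.42, basic=0.30, fast=0.74; AND[a·b] → w = 0.0932
Weighted average = (0.2278·24.0 + 0.3078·20.5 + 0.7400·2.0 + 0.0932·15.9) / (0.2278 + 0.3078 + 0.7400 + 0.0932)
  = 14.7389 / 1.3688 = 10.768

10.768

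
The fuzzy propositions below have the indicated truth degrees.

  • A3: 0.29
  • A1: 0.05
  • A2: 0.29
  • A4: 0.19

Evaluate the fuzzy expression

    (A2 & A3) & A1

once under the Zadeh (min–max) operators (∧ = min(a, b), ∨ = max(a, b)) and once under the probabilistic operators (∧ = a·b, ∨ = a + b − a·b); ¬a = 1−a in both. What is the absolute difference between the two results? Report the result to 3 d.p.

0.046

Under Zadeh (min–max):
  A2 & A3 = min(a, b) on (0.29, 0.29) = 0.29
  (A2 & A3) & A1 = min(a, b) on (0.29, 0.05) = 0.05
  → value = 0.0500
Under probabilistic:
  A2 & A3 = a·b on (0.2900, 0.2900) = 0.0841
  (A2 & A3) & A1 = a·b on (0.0841, 0.0500) = 0.0042
  → value = 0.0042
|0.0500 − 0.0042| = 0.046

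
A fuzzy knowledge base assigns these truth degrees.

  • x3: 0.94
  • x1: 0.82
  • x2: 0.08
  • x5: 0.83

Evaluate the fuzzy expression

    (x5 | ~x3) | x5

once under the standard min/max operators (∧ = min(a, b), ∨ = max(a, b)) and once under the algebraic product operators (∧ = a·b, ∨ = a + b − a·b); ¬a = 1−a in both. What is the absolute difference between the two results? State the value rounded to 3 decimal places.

Under standard min/max:
  ~x3 = 1 − 0.94 = 0.06
  x5 | ~x3 = max(a, b) on (0.83, 0.06) = 0.83
  (x5 | ~x3) | x5 = max(a, b) on (0.83, 0.83) = 0.83
  → value = 0.8300
Under algebraic product:
  ~x3 = 1 − 0.9400 = 0.0600
  x5 | ~x3 = a + b − a·b on (0.8300, 0.0600) = 0.8402
  (x5 | ~x3) | x5 = a + b − a·b on (0.8402, 0.8300) = 0.9728
  → value = 0.9728
|0.8300 − 0.9728| = 0.143

0.143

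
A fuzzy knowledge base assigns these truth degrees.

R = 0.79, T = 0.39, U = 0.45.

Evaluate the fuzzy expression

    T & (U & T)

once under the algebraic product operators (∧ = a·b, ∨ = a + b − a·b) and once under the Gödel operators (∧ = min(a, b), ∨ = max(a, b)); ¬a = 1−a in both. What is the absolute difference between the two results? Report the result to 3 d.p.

Under algebraic product:
  U & T = a·b on (0.4500, 0.3900) = 0.1755
  T & (U & T) = a·b on (0.3900, 0.1755) = 0.0684
  → value = 0.0684
Under Gödel:
  U & T = min(a, b) on (0.45, 0.39) = 0.39
  T & (U & T) = min(a, b) on (0.39, 0.39) = 0.39
  → value = 0.3900
|0.0684 − 0.3900| = 0.322

0.322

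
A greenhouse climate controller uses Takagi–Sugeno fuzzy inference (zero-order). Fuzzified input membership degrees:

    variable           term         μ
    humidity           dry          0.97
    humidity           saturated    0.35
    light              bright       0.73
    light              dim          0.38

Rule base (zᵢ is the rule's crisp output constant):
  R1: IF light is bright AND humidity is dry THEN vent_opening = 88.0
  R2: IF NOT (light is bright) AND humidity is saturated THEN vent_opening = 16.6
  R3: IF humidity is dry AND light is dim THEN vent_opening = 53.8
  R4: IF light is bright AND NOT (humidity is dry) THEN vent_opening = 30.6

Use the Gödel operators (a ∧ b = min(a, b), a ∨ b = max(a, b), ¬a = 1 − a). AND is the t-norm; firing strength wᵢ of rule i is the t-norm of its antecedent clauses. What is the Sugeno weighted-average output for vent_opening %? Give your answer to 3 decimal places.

R1 (z=88.0): bright=0.73, dry=0.97; AND[min(a, b)] → w = 0.73
R2 (z=16.6): ¬bright=1−0.73=0.27, saturated=0.35; AND[min(a, b)] → w = 0.27
R3 (z=53.8): dry=0.97, dim=0.38; AND[min(a, b)] → w = 0.38
R4 (z=30.6): bright=0.73, ¬dry=1−0.97=0.03; AND[min(a, b)] → w = 0.03
Weighted average = (0.73·88.0 + 0.27·16.6 + 0.38·53.8 + 0.03·30.6) / (0.73 + 0.27 + 0.38 + 0.03)
  = 90.0840 / 1.4100 = 63.889

63.889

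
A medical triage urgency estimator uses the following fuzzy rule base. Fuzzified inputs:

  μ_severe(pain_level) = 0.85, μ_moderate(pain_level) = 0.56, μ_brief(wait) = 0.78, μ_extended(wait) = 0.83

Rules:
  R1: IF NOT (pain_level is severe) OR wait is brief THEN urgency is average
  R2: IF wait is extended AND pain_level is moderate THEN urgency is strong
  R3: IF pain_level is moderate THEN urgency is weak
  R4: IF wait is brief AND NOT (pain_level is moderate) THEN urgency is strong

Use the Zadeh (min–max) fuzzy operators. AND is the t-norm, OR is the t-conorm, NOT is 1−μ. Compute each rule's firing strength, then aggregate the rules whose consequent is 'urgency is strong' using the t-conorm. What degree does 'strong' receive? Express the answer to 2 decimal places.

0.56

R1: ¬severe=1−0.85=0.15, brief=0.78; OR[max(a, b)] → w = 0.78
R2: extended=0.83, moderate=0.56; AND[min(a, b)] → w = 0.56
R3: moderate=0.56 → w = 0.56
R4: brief=0.78, ¬moderate=1−0.56=0.44; AND[min(a, b)] → w = 0.44
Rules with consequent 'strong': {R2, R4} → strengths 0.56, 0.44
Aggregate via t-conorm [max(a, b)]: 0.56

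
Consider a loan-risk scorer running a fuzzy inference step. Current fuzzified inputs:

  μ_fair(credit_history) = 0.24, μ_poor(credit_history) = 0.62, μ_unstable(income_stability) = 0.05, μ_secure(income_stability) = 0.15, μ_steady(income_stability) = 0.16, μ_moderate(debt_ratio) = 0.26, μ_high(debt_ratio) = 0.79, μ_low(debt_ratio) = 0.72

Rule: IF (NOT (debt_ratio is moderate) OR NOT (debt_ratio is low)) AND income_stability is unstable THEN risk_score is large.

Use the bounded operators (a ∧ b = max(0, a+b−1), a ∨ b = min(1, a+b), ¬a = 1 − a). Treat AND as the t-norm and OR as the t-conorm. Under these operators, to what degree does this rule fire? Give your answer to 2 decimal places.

0.05

firing strength: (¬moderate=1−0.26=0.74 OR ¬low=1−0.72=0.28) = 1.00; AND[max(0, a+b−1)] with unstable=0.05 → w = 0.05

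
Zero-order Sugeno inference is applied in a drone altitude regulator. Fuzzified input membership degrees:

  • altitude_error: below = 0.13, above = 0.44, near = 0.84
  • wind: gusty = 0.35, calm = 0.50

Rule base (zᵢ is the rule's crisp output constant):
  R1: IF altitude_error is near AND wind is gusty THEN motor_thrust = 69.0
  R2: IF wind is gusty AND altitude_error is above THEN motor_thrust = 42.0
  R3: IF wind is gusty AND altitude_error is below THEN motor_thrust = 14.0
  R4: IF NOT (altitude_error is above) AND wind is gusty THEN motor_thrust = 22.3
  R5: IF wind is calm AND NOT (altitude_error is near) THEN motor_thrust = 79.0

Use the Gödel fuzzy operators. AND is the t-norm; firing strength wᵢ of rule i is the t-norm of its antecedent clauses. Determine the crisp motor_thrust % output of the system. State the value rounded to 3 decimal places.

45.608

R1 (z=69.0): near=0.84, gusty=0.35; AND[min(a, b)] → w = 0.35
R2 (z=42.0): gusty=0.35, above=0.44; AND[min(a, b)] → w = 0.35
R3 (z=14.0): gusty=0.35, below=0.13; AND[min(a, b)] → w = 0.13
R4 (z=22.3): ¬above=1−0.44=0.56, gusty=0.35; AND[min(a, b)] → w = 0.35
R5 (z=79.0): calm=0.50, ¬near=1−0.84=0.16; AND[min(a, b)] → w = 0.16
Weighted average = (0.35·69.0 + 0.35·42.0 + 0.13·14.0 + 0.35·22.3 + 0.16·79.0) / (0.35 + 0.35 + 0.13 + 0.35 + 0.16)
  = 61.1150 / 1.3400 = 45.608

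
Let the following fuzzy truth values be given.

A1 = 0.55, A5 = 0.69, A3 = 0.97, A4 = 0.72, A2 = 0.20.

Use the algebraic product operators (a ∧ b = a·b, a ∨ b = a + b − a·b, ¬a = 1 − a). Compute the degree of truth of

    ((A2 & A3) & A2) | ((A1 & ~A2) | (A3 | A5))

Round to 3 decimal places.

0.995

A2 & A3 = a·b on (0.2000, 0.9700) = 0.1940
(A2 & A3) & A2 = a·b on (0.1940, 0.2000) = 0.0388
~A2 = 1 − 0.2000 = 0.8000
A1 & ~A2 = a·b on (0.5500, 0.8000) = 0.4400
A3 | A5 = a + b − a·b on (0.9700, 0.6900) = 0.9907
(A1 & ~A2) | (A3 | A5) = a + b − a·b on (0.4400, 0.9907) = 0.9948
((A2 & A3) & A2) | ((A1 & ~A2) | (A3 | A5)) = a + b − a·b on (0.0388, 0.9948) = 0.9950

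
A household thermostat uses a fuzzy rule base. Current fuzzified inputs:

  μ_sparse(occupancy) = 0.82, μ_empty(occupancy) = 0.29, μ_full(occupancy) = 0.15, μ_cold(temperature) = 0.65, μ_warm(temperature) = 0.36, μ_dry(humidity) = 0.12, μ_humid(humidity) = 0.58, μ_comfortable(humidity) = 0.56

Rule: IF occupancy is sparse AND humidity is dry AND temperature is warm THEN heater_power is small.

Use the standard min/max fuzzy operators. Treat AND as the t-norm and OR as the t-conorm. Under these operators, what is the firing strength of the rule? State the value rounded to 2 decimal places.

firing strength: sparse=0.82, dry=0.12, warm=0.36; AND[min(a, b)] → w = 0.12

0.12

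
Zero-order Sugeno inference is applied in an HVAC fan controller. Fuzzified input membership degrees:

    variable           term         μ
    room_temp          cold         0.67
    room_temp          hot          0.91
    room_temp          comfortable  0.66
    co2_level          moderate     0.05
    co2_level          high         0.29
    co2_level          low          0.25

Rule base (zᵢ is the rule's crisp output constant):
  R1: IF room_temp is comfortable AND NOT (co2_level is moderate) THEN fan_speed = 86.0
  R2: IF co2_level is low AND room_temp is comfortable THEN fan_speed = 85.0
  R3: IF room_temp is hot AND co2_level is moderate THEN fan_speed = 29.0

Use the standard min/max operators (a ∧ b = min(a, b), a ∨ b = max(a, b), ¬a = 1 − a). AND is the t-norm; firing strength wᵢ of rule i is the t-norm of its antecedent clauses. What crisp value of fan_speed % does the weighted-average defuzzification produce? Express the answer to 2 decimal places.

R1 (z=86.0): comfortable=0.66, ¬moderate=1−0.05=0.95; AND[min(a, b)] → w = 0.66
R2 (z=85.0): low=0.25, comfortable=0.66; AND[min(a, b)] → w = 0.25
R3 (z=29.0): hot=0.91, moderate=0.05; AND[min(a, b)] → w = 0.05
Weighted average = (0.66·86.0 + 0.25·85.0 + 0.05·29.0) / (0.66 + 0.25 + 0.05)
  = 79.4600 / 0.9600 = 82.77

82.77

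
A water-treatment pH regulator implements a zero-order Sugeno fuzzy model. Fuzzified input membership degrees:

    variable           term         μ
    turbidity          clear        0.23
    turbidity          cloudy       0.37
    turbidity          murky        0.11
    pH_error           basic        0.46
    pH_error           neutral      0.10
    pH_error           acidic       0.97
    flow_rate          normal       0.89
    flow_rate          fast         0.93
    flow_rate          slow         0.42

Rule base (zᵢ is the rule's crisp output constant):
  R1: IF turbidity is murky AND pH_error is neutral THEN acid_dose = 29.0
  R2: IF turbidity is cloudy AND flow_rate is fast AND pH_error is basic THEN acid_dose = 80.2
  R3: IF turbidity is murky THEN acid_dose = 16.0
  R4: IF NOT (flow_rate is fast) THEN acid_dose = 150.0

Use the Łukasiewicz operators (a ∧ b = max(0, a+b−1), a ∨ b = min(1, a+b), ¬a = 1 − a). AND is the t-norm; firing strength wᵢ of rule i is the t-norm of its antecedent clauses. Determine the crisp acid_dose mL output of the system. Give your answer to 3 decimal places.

R1 (z=29.0): murky=0.11, neutral=0.10; AND[max(0, a+b−1)] → w = 0.00
R2 (z=80.2): cloudy=0.37, fast=0.93, basic=0.46; AND[max(0, a+b−1)] → w = 0.00
R3 (z=16.0): murky=0.11 → w = 0.11
R4 (z=150.0): ¬fast=1−0.93=0.07 → w = 0.07
Weighted average = (0.00·29.0 + 0.00·80.2 + 0.11·16.0 + 0.07·150.0) / (0.00 + 0.00 + 0.11 + 0.07)
  = 12.2600 / 0.1800 = 68.111

68.111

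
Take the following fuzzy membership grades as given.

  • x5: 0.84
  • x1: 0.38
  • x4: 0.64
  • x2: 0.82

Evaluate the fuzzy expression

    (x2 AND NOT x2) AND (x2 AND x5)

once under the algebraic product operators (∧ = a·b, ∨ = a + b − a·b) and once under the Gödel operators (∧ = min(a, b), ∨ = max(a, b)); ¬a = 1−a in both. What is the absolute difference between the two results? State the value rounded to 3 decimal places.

Under algebraic product:
  NOT x2 = 1 − 0.8200 = 0.1800
  x2 AND NOT x2 = a·b on (0.8200, 0.1800) = 0.1476
  x2 AND x5 = a·b on (0.8200, 0.8400) = 0.6888
  (x2 AND NOT x2) AND (x2 AND x5) = a·b on (0.1476, 0.6888) = 0.1017
  → value = 0.1017
Under Gödel:
  NOT x2 = 1 − 0.82 = 0.18
  x2 AND NOT x2 = min(a, b) on (0.82, 0.18) = 0.18
  x2 AND x5 = min(a, b) on (0.82, 0.84) = 0.82
  (x2 AND NOT x2) AND (x2 AND x5) = min(a, b) on (0.18, 0.82) = 0.18
  → value = 0.1800
|0.1017 − 0.1800| = 0.078

0.078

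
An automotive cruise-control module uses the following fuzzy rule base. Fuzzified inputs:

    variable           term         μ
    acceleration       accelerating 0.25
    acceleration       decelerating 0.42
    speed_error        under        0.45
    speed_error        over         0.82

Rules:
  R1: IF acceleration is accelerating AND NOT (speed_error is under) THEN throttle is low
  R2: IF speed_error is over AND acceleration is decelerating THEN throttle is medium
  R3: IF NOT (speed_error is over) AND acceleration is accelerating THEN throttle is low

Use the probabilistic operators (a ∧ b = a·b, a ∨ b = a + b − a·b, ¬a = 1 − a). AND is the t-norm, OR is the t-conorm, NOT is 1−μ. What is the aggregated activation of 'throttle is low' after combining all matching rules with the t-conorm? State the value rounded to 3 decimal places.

0.176

R1: accelerating=0.25, ¬under=1−0.45=0.55; AND[a·b] → w = 0.1375
R2: over=0.82, decelerating=0.42; AND[a·b] → w = 0.3444
R3: ¬over=1−0.82=0.18, accelerating=0.25; AND[a·b] → w = 0.0450
Rules with consequent 'low': {R1, R3} → strengths 0.1375, 0.0450
Aggregate via t-conorm [a + b − a·b]: 0.1763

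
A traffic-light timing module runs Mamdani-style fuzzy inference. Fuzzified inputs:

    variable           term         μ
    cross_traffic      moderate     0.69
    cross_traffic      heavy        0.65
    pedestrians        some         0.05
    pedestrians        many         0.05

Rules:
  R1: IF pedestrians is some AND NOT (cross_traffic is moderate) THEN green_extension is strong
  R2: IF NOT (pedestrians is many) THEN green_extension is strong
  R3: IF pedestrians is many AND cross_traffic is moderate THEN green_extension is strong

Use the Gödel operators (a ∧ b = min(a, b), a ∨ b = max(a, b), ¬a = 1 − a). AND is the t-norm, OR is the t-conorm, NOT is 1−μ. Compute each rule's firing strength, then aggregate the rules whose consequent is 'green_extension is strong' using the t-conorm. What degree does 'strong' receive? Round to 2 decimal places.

R1: some=0.05, ¬moderate=1−0.69=0.31; AND[min(a, b)] → w = 0.05
R2: ¬many=1−0.05=0.95 → w = 0.95
R3: many=0.05, moderate=0.69; AND[min(a, b)] → w = 0.05
Rules with consequent 'strong': {R1, R2, R3} → strengths 0.05, 0.95, 0.05
Aggregate via t-conorm [max(a, b)]: 0.95

0.95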